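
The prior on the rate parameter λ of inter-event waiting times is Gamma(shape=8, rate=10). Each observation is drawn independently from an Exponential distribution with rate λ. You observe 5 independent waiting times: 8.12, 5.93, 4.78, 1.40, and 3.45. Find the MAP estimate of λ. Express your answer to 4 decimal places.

λ̂_MAP = 0.3563

The Exponential(rate=λ) likelihood is ∝ λ^n e^(−λΣtᵢ). Here n = 5 and Σtᵢ = 8.12 + 5.93 + 4.78 + 1.40 + 3.45 = 23.68.
Posterior ∝ λ^7e^(−10λ) · λ^5e^(−23.68λ) = λ^12e^(−33.68λ), i.e. Gamma(13, 33.68).
Mode = (a−1)/b = 12/33.68 ≈ 0.3563.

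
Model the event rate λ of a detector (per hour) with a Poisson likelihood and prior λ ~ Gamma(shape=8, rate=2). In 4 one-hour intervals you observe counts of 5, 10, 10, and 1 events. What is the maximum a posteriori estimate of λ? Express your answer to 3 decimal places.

Σxᵢ = 5+10+10+1 = 26, with n = 4.
Posterior ∝ λ^7e^(−2λ) · λ^26e^(−4λ) = λ^33e^(−6λ), i.e. Gamma(shape=34, rate=6).
The mode of a Gamma(a, b) with a ≥ 1 (shape–rate) is (a−1)/b = 33/6 ≈ 5.500.

λ̂_MAP = 5.500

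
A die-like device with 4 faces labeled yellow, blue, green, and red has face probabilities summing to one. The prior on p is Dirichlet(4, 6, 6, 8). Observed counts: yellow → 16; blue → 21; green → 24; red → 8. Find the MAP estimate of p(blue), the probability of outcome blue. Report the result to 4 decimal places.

MAP estimate of p(blue) = 0.2921

The posterior is Dirichlet(αᵢ + nᵢ) = Dirichlet(20, 27, 30, 16).
For a Dirichlet(a₁,…,a_K) with all aᵢ > 1, the mode has j-th component (aⱼ − 1)/(Σaᵢ − K).
Here Σaᵢ = 93 and K = 4, so p(blue) = (27 − 1)/(93 − 4) = 26/89 ≈ 0.2921.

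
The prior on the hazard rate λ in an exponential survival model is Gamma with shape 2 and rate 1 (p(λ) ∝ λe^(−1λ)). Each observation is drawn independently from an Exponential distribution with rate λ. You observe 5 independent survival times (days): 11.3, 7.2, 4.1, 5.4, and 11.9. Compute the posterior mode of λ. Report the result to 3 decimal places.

The Exponential(rate=λ) likelihood is ∝ λ^n e^(−λΣtᵢ). Here n = 5 and Σtᵢ = 11.3 + 7.2 + 4.1 + 5.4 + 11.9 = 39.9.
Posterior ∝ λe^(−1λ) · λ^5e^(−39.9λ) = λ^6e^(−40.9λ), i.e. Gamma(7, 40.9).
Mode = (a−1)/b = 6/40.9 ≈ 0.147.

λ̂_MAP = 0.147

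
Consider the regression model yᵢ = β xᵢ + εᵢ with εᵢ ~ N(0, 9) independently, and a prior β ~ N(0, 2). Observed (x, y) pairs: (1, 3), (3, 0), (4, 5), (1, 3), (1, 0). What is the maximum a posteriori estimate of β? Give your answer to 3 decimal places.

log p(β | y) = −Σ(yᵢ − βxᵢ)²/(2·9) − β²/(2·2) + const.
Setting the derivative to zero: Σxᵢ(yᵢ − βxᵢ)/9 − β/2 = 0, so β = Σxᵢyᵢ / (Σxᵢ² + σ²/τ²).
Σxᵢyᵢ = 1·3 + 3·0 + 4·5 + 1·3 + 1·0 = 26; Σxᵢ² = 28; σ²/τ² = 4.5.
β̂_MAP = 26 / (28 + 4.5) = 26/32.5 ≈ 0.800.

β̂_MAP = 0.800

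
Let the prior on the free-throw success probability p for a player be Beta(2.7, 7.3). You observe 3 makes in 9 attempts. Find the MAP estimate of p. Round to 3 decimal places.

Prior: Beta(2.7, 7.3).
Data: 3 successes in 9 trials. The binomial likelihood contributes p^3(1−p)^6, so the posterior is Beta(2.7+3, 7.3+6) = Beta(5.7, 13.3).
For Beta(a, b) with a, b > 1 the mode is (a−1)/(a+b−2) = 4.7/17 ≈ 0.276.

p̂_MAP = 0.276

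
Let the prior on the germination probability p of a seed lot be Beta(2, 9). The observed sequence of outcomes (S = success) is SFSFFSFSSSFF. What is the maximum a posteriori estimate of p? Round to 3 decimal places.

p̂_MAP = 0.333

Prior: Beta(2, 9).
Data: 6 successes in 12 trials (from the sequence). The binomial likelihood contributes p^6(1−p)^6, so the posterior is Beta(2+6, 9+6) = Beta(8, 15).
For Beta(a, b) with a, b > 1 the mode is (a−1)/(a+b−2) = 7/21 ≈ 0.333.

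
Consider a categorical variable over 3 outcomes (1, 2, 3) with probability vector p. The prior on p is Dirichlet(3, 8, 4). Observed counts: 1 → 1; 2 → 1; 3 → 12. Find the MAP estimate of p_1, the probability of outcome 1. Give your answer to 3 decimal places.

MAP estimate: 0.115

The posterior is Dirichlet(αᵢ + nᵢ) = Dirichlet(4, 9, 16).
For a Dirichlet(a₁,…,a_K) with all aᵢ > 1, the mode has j-th component (aⱼ − 1)/(Σaᵢ − K).
Here Σaᵢ = 29 and K = 3, so p_1 = (4 − 1)/(29 − 3) = 3/26 ≈ 0.115.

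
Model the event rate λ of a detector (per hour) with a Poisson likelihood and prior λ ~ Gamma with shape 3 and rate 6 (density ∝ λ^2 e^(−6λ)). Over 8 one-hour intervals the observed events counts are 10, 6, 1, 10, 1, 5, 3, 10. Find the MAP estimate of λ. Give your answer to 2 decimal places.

Σxᵢ = 10+6+1+10+1+5+3+10 = 46, with n = 8.
Posterior ∝ λ^2e^(−6λ) · λ^46e^(−8λ) = λ^48e^(−14λ), i.e. Gamma(shape=49, rate=14).
The mode of a Gamma(a, b) with a ≥ 1 (shape–rate) is (a−1)/b = 48/14 ≈ 3.43.

λ̂_MAP = 3.43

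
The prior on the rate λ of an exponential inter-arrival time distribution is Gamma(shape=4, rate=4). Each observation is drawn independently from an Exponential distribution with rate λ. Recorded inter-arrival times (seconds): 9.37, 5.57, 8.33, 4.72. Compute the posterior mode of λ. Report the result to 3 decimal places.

The Exponential(rate=λ) likelihood is ∝ λ^n e^(−λΣtᵢ). Here n = 4 and Σtᵢ = 9.37 + 5.57 + 8.33 + 4.72 = 27.99.
Posterior ∝ λ^3e^(−4λ) · λ^4e^(−27.99λ) = λ^7e^(−31.99λ), i.e. Gamma(8, 31.99).
Mode = (a−1)/b = 7/31.99 ≈ 0.219.

λ̂_MAP = 0.219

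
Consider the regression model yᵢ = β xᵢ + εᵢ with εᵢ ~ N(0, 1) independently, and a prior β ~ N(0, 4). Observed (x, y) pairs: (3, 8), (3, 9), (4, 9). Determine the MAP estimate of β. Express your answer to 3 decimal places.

log p(β | y) = −Σ(yᵢ − βxᵢ)²/(2·1) − β²/(2·4) + const.
Setting the derivative to zero: Σxᵢ(yᵢ − βxᵢ)/1 − β/4 = 0, so β = Σxᵢyᵢ / (Σxᵢ² + σ²/τ²).
Σxᵢyᵢ = 3·8 + 3·9 + 4·9 = 87; Σxᵢ² = 34; σ²/τ² = 0.25.
β̂_MAP = 87 / (34 + 0.25) = 87/34.25 ≈ 2.540.

β̂_MAP = 2.540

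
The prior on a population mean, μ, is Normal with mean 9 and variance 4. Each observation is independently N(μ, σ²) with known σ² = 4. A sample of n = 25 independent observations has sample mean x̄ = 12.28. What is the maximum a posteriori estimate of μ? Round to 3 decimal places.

n = 25, x̄ = 12.28.
For a Normal prior and Normal likelihood with known variance, the posterior is Normal; its mode equals its mean, the precision-weighted average.
Prior precision 1/σ₀² = 1/4 = 0.25; data precision n/σ² = 25/4 = 6.25.
μ̂ = (0.25·9 + 6.25·12.28) / (0.25 + 6.25) = 79/6.5 = 158/13 ≈ 12.154.

μ̂_MAP = 12.154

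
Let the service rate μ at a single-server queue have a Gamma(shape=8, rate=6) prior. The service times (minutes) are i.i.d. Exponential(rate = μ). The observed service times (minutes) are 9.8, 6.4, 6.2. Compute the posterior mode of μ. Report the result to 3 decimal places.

μ̂_MAP = 0.352

The Exponential(rate=μ) likelihood is ∝ μ^n e^(−μΣtᵢ). Here n = 3 and Σtᵢ = 9.8 + 6.4 + 6.2 = 22.4.
Posterior ∝ μ^7e^(−6μ) · μ^3e^(−22.4μ) = μ^10e^(−28.4μ), i.e. Gamma(11, 28.4).
Mode = (a−1)/b = 10/28.4 ≈ 0.352.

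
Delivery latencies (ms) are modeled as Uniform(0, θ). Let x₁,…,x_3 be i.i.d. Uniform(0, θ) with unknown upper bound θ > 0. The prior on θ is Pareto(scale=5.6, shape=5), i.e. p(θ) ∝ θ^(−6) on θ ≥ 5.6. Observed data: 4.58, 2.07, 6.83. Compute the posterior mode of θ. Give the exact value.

The Uniform(0, θ) likelihood is θ^(−n) for θ ≥ max(xᵢ), zero otherwise. Here max(xᵢ) = 6.83.
Posterior ∝ θ^(−6) · θ^(−3) = θ^(−9) on θ ≥ max(5.6, 6.83) = 6.83.
This density is strictly decreasing in θ, so the posterior mode lies at the lower boundary of the support.

θ̂_MAP = 6.83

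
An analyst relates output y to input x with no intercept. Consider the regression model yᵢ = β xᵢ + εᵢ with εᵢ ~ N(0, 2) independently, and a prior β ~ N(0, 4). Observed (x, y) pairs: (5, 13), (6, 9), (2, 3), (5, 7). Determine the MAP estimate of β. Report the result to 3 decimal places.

β̂_MAP = 1.768

log p(β | y) = −Σ(yᵢ − βxᵢ)²/(2·2) − β²/(2·4) + const.
Setting the derivative to zero: Σxᵢ(yᵢ − βxᵢ)/2 − β/4 = 0, so β = Σxᵢyᵢ / (Σxᵢ² + σ²/τ²).
Σxᵢyᵢ = 5·13 + 6·9 + 2·3 + 5·7 = 160; Σxᵢ² = 90; σ²/τ² = 0.5.
β̂_MAP = 160 / (90 + 0.5) = 160/90.5 ≈ 1.768.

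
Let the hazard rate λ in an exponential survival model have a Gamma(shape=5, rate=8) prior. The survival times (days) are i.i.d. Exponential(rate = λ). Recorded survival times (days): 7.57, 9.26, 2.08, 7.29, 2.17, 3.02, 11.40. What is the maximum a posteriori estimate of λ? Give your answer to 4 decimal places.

The Exponential(rate=λ) likelihood is ∝ λ^n e^(−λΣtᵢ). Here n = 7 and Σtᵢ = 7.57 + 9.26 + 2.08 + 7.29 + 2.17 + 3.02 + 11.40 = 42.79.
Posterior ∝ λ^4e^(−8λ) · λ^7e^(−42.79λ) = λ^11e^(−50.79λ), i.e. Gamma(12, 50.79).
Mode = (a−1)/b = 11/50.79 ≈ 0.2166.

λ̂_MAP = 0.2166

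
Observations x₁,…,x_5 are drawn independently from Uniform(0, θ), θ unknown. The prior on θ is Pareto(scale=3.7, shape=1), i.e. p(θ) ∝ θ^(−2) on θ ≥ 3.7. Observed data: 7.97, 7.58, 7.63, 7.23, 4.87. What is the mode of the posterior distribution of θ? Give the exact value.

The Uniform(0, θ) likelihood is θ^(−n) for θ ≥ max(xᵢ), zero otherwise. Here max(xᵢ) = 7.97.
Posterior ∝ θ^(−2) · θ^(−5) = θ^(−7) on θ ≥ max(3.7, 7.97) = 7.97.
This density is strictly decreasing in θ, so the posterior mode lies at the lower boundary of the support.

θ̂_MAP = 7.97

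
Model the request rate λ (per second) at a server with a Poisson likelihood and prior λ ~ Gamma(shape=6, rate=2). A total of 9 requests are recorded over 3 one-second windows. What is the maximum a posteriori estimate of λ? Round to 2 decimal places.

λ̂_MAP = 2.80

Σxᵢ = 9, n = 3.
Posterior ∝ λ^5e^(−2λ) · λ^9e^(−3λ) = λ^14e^(−5λ), i.e. Gamma(shape=15, rate=5).
The mode of a Gamma(a, b) with a ≥ 1 (shape–rate) is (a−1)/b = 14/5 ≈ 2.80.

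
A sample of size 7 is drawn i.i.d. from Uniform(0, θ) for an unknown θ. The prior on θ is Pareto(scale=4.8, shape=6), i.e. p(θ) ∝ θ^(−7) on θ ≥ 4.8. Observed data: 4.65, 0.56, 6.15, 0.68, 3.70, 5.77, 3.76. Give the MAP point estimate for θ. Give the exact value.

θ̂_MAP = 6.15

The Uniform(0, θ) likelihood is θ^(−n) for θ ≥ max(xᵢ), zero otherwise. Here max(xᵢ) = 6.15.
Posterior ∝ θ^(−7) · θ^(−7) = θ^(−14) on θ ≥ max(4.8, 6.15) = 6.15.
This density is strictly decreasing in θ, so the posterior mode lies at the lower boundary of the support.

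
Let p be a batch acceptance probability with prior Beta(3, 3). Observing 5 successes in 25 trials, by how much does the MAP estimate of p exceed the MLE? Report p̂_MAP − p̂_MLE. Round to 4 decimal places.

Posterior is Beta(8, 23); MAP = (8−1)/(31−2) = 7/29 ≈ 0.24138.
MLE ignores the prior: p̂_MLE = k/n = 5/25 ≈ 0.20000.
Difference = 7/29 − 5/25 = 6/145 ≈ 0.0414.

MAP − MLE = 0.0414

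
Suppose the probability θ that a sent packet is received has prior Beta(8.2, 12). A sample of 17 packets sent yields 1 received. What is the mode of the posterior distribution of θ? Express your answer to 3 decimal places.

Prior: Beta(8.2, 12).
Data: 1 success in 17 trials. The binomial likelihood contributes θ(1−θ)^16, so the posterior is Beta(8.2+1, 12+16) = Beta(9.2, 28).
For Beta(a, b) with a, b > 1 the mode is (a−1)/(a+b−2) = 8.2/35.2 ≈ 0.233.

θ̂_MAP = 0.233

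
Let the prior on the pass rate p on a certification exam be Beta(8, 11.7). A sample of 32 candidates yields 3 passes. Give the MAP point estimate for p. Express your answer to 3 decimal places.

Prior: Beta(8, 11.7).
Data: 3 successes in 32 trials. The binomial likelihood contributes p^3(1−p)^29, so the posterior is Beta(8+3, 11.7+29) = Beta(11, 40.7).
For Beta(a, b) with a, b > 1 the mode is (a−1)/(a+b−2) = 10/49.7 ≈ 0.201.

p̂_MAP = 0.201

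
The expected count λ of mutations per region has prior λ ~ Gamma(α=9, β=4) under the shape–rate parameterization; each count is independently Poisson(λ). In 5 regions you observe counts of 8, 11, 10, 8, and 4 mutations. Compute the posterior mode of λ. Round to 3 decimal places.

λ̂_MAP = 5.444

Σxᵢ = 8+11+10+8+4 = 41, with n = 5.
Posterior ∝ λ^8e^(−4λ) · λ^41e^(−5λ) = λ^49e^(−9λ), i.e. Gamma(shape=50, rate=9).
The mode of a Gamma(a, b) with a ≥ 1 (shape–rate) is (a−1)/b = 49/9 ≈ 5.444.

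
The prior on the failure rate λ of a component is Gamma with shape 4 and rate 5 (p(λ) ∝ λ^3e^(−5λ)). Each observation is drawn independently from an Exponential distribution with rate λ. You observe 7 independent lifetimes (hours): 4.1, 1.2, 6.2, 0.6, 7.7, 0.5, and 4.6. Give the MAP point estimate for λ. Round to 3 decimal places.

λ̂_MAP = 0.334

The Exponential(rate=λ) likelihood is ∝ λ^n e^(−λΣtᵢ). Here n = 7 and Σtᵢ = 4.1 + 1.2 + 6.2 + 0.6 + 7.7 + 0.5 + 4.6 = 24.9.
Posterior ∝ λ^3e^(−5λ) · λ^7e^(−24.9λ) = λ^10e^(−29.9λ), i.e. Gamma(11, 29.9).
Mode = (a−1)/b = 10/29.9 ≈ 0.334.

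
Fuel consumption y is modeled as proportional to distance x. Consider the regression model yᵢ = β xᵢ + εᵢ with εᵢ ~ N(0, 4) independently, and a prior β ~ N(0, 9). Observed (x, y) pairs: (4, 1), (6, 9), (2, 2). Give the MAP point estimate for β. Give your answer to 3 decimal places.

log p(β | y) = −Σ(yᵢ − βxᵢ)²/(2·4) − β²/(2·9) + const.
Setting the derivative to zero: Σxᵢ(yᵢ − βxᵢ)/4 − β/9 = 0, so β = Σxᵢyᵢ / (Σxᵢ² + σ²/τ²).
Σxᵢyᵢ = 4·1 + 6·9 + 2·2 = 62; Σxᵢ² = 56; σ²/τ² = 4/9.
β̂_MAP = 62 / (56 + 4/9) = 62/(508/9) = 279/254 ≈ 1.098.

β̂_MAP = 1.098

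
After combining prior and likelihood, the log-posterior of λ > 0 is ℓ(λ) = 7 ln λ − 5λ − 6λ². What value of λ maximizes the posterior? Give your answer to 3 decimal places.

λ̂_MAP = 0.583

ℓ'(λ) = 7/λ − 5 − 12λ. Setting this to zero and multiplying by λ: 12λ² + 5λ − 7 = 0.
λ = (−5 + √(5² + 4·12·7)) / (2·12) = (−5 + √361) / 24 = (−5 + 19)/24 = 7/12.
ℓ''(λ) = −7/λ² − 12 < 0, confirming a maximum.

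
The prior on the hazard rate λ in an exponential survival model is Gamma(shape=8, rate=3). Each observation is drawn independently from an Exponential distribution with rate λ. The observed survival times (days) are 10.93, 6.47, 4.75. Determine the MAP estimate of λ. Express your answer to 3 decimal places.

λ̂_MAP = 0.398

The Exponential(rate=λ) likelihood is ∝ λ^n e^(−λΣtᵢ). Here n = 3 and Σtᵢ = 10.93 + 6.47 + 4.75 = 22.15.
Posterior ∝ λ^7e^(−3λ) · λ^3e^(−22.15λ) = λ^10e^(−25.15λ), i.e. Gamma(11, 25.15).
Mode = (a−1)/b = 10/25.15 ≈ 0.398.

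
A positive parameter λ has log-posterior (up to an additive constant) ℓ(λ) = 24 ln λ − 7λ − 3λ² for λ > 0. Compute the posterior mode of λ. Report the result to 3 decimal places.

λ̂_MAP = 1.500

ℓ'(λ) = 24/λ − 7 − 6λ. Setting this to zero and multiplying by λ: 6λ² + 7λ − 24 = 0.
λ = (−7 + √(7² + 4·6·24)) / (2·6) = (−7 + √625) / 12 = (−7 + 25)/12 = 3/2.
ℓ''(λ) = −24/λ² − 6 < 0, confirming a maximum.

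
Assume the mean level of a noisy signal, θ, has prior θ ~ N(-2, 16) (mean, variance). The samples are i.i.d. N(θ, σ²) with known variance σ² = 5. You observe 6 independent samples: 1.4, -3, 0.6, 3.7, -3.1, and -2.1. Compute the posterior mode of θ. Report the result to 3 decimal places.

n = 6; x̄ = (1.4 + (-3) + 0.6 + 3.7 + (-3.1) + (-2.1))/6 = -2.5/6 = -5/12 ≈ -0.4167.
For a Normal prior and Normal likelihood with known variance, the posterior is Normal; its mode equals its mean, the precision-weighted average.
Prior precision 1/σ₀² = 1/16 = 0.0625; data precision n/σ² = 6/5 = 1.2.
θ̂ = (0.0625·(-2) + 1.2·(-5/12)) / (0.0625 + 1.2) = (-0.625)/1.2625 = -50/101 ≈ -0.495.

θ̂_MAP = -0.495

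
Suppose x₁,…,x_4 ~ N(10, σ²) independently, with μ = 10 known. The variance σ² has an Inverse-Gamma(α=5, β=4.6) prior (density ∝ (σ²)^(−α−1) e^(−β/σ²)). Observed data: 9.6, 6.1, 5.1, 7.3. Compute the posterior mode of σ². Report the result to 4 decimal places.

Sum of squared deviations about the known mean: SS = (9.6−10)² + (6.1−10)² + (5.1−10)² + (7.3−10)² = 46.67.
The Normal likelihood contributes (σ²)^(−n/2) exp(−SS/(2σ²)), so the posterior is Inverse-Gamma(α + n/2, β + SS/2) = Inverse-Gamma(7, 27.935).
The mode of Inverse-Gamma(a, b) is b/(a+1) = 27.935/8 ≈ 3.4919.

σ̂²_MAP = 3.4919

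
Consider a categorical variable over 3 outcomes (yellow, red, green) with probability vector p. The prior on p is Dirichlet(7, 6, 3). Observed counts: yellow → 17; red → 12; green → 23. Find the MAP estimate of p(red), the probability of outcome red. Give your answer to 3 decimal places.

MAP estimate of p(red) = 0.262

The posterior is Dirichlet(αᵢ + nᵢ) = Dirichlet(24, 18, 26).
For a Dirichlet(a₁,…,a_K) with all aᵢ > 1, the mode has j-th component (aⱼ − 1)/(Σaᵢ − K).
Here Σaᵢ = 68 and K = 3, so p(red) = (18 − 1)/(68 − 3) = 17/65 ≈ 0.262.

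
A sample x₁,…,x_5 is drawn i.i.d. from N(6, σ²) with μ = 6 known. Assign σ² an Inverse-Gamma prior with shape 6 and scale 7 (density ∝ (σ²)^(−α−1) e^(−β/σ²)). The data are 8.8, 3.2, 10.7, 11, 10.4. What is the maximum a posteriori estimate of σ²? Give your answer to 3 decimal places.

σ̂²_MAP = 5.059

Sum of squared deviations about the known mean: SS = (8.8−6)² + (3.2−6)² + (10.7−6)² + (11−6)² + (10.4−6)² = 82.13.
The Normal likelihood contributes (σ²)^(−n/2) exp(−SS/(2σ²)), so the posterior is Inverse-Gamma(α + n/2, β + SS/2) = Inverse-Gamma(8.5, 48.065).
The mode of Inverse-Gamma(a, b) is b/(a+1) = 48.065/9.5 ≈ 5.059.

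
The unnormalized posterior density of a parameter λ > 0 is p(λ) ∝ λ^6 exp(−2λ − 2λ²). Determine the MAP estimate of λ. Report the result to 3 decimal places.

ℓ'(λ) = 6/λ − 2 − 4λ. Setting this to zero and multiplying by λ: 4λ² + 2λ − 6 = 0.
λ = (−2 + √(2² + 4·4·6)) / (2·4) = (−2 + √100) / 8 = (−2 + 10)/8 = 1.
ℓ''(λ) = −6/λ² − 4 < 0, confirming a maximum.

λ̂_MAP = 1.000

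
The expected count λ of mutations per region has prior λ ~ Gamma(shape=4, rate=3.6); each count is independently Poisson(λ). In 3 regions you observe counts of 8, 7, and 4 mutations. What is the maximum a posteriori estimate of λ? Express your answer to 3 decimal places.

λ̂_MAP = 3.333

Σxᵢ = 8+7+4 = 19, with n = 3.
Posterior ∝ λ^3e^(−3.6λ) · λ^19e^(−3λ) = λ^22e^(−6.6λ), i.e. Gamma(shape=23, rate=6.6).
The mode of a Gamma(a, b) with a ≥ 1 (shape–rate) is (a−1)/b = 22/6.6 ≈ 3.333.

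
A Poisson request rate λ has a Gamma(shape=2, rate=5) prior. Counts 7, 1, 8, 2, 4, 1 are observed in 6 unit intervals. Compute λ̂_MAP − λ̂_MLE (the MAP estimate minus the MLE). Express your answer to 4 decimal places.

Σxᵢ = 23. Posterior is Gamma(25, 11); MAP = (25−1)/11 = 24/11 ≈ 2.18182.
MLE = x̄ = 23/6 ≈ 3.83333.
Difference = 24/11 − 23/6 = -109/66 ≈ -1.6515.

MAP − MLE = -1.6515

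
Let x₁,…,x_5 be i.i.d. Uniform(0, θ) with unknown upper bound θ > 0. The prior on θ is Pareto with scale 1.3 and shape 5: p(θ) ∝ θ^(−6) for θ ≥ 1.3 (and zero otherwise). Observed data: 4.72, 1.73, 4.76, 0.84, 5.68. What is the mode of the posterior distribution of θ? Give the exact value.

The Uniform(0, θ) likelihood is θ^(−n) for θ ≥ max(xᵢ), zero otherwise. Here max(xᵢ) = 5.68.
Posterior ∝ θ^(−6) · θ^(−5) = θ^(−11) on θ ≥ max(1.3, 5.68) = 5.68.
This density is strictly decreasing in θ, so the posterior mode lies at the lower boundary of the support.

θ̂_MAP = 5.68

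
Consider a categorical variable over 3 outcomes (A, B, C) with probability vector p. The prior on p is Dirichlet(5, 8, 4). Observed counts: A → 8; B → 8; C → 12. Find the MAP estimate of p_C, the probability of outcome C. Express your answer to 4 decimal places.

MAP estimate of p_C = 0.3571

The posterior is Dirichlet(αᵢ + nᵢ) = Dirichlet(13, 16, 16).
For a Dirichlet(a₁,…,a_K) with all aᵢ > 1, the mode has j-th component (aⱼ − 1)/(Σaᵢ − K).
Here Σaᵢ = 45 and K = 3, so p_C = (16 − 1)/(45 − 3) = 15/42 ≈ 0.3571.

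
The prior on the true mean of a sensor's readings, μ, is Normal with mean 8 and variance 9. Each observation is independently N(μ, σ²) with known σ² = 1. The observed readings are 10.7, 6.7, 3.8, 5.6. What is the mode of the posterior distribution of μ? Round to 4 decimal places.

n = 4; x̄ = (10.7 + 6.7 + 3.8 + 5.6)/4 = 26.8/4 = 6.7.
For a Normal prior and Normal likelihood with known variance, the posterior is Normal; its mode equals its mean, the precision-weighted average.
Prior precision 1/σ₀² = 1/9; data precision n/σ² = 4/1 = 4.
μ̂ = ((1/9)·8 + 4·6.7) / (1/9 + 4) = (1246/45)/(37/9) = 1246/185 ≈ 6.7351.

μ̂_MAP = 6.7351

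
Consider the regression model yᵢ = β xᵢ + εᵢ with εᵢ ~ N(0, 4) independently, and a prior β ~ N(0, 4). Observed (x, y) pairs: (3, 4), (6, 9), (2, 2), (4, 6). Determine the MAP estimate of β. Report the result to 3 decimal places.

β̂_MAP = 1.424

log p(β | y) = −Σ(yᵢ − βxᵢ)²/(2·4) − β²/(2·4) + const.
Setting the derivative to zero: Σxᵢ(yᵢ − βxᵢ)/4 − β/4 = 0, so β = Σxᵢyᵢ / (Σxᵢ² + σ²/τ²).
Σxᵢyᵢ = 3·4 + 6·9 + 2·2 + 4·6 = 94; Σxᵢ² = 65; σ²/τ² = 1.
β̂_MAP = 94 / (65 + 1) = 94/66 ≈ 1.424.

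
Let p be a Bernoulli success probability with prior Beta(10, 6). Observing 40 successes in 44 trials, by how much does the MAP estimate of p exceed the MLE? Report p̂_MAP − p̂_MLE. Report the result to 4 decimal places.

MAP − MLE = -0.0643

Posterior is Beta(50, 10); MAP = (50−1)/(60−2) = 49/58 ≈ 0.84483.
MLE ignores the prior: p̂_MLE = k/n = 40/44 ≈ 0.90909.
Difference = 49/58 − 40/44 = -41/638 ≈ -0.0643.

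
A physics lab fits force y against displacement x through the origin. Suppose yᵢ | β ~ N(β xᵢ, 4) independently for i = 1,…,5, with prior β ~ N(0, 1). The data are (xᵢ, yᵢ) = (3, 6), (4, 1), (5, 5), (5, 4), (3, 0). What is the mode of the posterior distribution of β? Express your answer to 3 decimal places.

β̂_MAP = 0.761

log p(β | y) = −Σ(yᵢ − βxᵢ)²/(2·4) − β²/(2·1) + const.
Setting the derivative to zero: Σxᵢ(yᵢ − βxᵢ)/4 − β/1 = 0, so β = Σxᵢyᵢ / (Σxᵢ² + σ²/τ²).
Σxᵢyᵢ = 3·6 + 4·1 + 5·5 + 5·4 + 3·0 = 67; Σxᵢ² = 84; σ²/τ² = 4.
β̂_MAP = 67 / (84 + 4) = 67/88 ≈ 0.761.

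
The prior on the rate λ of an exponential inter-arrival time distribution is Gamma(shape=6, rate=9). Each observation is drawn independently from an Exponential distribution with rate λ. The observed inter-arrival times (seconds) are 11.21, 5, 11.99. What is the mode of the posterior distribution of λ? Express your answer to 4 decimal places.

The Exponential(rate=λ) likelihood is ∝ λ^n e^(−λΣtᵢ). Here n = 3 and Σtᵢ = 11.21 + 5 + 11.99 = 28.20.
Posterior ∝ λ^5e^(−9λ) · λ^3e^(−28.20λ) = λ^8e^(−37.20λ), i.e. Gamma(9, 37.20).
Mode = (a−1)/b = 8/37.20 ≈ 0.2151.

λ̂_MAP = 0.2151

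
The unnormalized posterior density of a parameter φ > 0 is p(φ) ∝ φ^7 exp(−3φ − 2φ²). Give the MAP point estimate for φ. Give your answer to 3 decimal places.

φ̂_MAP = 1.000

ℓ'(φ) = 7/φ − 3 − 4φ. Setting this to zero and multiplying by φ: 4φ² + 3φ − 7 = 0.
φ = (−3 + √(3² + 4·4·7)) / (2·4) = (−3 + √121) / 8 = (−3 + 11)/8 = 1.
ℓ''(φ) = −7/φ² − 4 < 0, confirming a maximum.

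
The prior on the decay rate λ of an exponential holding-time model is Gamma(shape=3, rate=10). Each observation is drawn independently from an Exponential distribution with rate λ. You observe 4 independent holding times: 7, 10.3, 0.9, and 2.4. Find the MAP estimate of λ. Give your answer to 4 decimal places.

λ̂_MAP = 0.1961

The Exponential(rate=λ) likelihood is ∝ λ^n e^(−λΣtᵢ). Here n = 4 and Σtᵢ = 7 + 10.3 + 0.9 + 2.4 = 20.6.
Posterior ∝ λ^2e^(−10λ) · λ^4e^(−20.6λ) = λ^6e^(−30.6λ), i.e. Gamma(7, 30.6).
Mode = (a−1)/b = 6/30.6 ≈ 0.1961.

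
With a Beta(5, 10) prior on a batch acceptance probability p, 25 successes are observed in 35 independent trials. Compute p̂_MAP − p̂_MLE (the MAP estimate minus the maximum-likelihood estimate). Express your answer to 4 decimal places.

Posterior is Beta(30, 20); MAP = (30−1)/(50−2) = 29/48 ≈ 0.60417.
MLE ignores the prior: p̂_MLE = k/n = 25/35 ≈ 0.71429.
Difference = 29/48 − 25/35 = -37/336 ≈ -0.1101.

MAP − MLE = -0.1101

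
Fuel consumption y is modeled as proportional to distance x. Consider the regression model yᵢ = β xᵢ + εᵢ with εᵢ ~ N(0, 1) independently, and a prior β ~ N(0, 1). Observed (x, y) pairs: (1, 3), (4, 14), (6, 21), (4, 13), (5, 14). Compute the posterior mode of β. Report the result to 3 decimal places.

β̂_MAP = 3.232

log p(β | y) = −Σ(yᵢ − βxᵢ)²/(2·1) − β²/(2·1) + const.
Setting the derivative to zero: Σxᵢ(yᵢ − βxᵢ)/1 − β/1 = 0, so β = Σxᵢyᵢ / (Σxᵢ² + σ²/τ²).
Σxᵢyᵢ = 1·3 + 4·14 + 6·21 + 4·13 + 5·14 = 307; Σxᵢ² = 94; σ²/τ² = 1.
β̂_MAP = 307 / (94 + 1) = 307/95 ≈ 3.232.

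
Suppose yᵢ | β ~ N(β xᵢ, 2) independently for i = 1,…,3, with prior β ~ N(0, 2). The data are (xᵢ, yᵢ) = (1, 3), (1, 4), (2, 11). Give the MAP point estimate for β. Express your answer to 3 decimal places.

log p(β | y) = −Σ(yᵢ − βxᵢ)²/(2·2) − β²/(2·2) + const.
Setting the derivative to zero: Σxᵢ(yᵢ − βxᵢ)/2 − β/2 = 0, so β = Σxᵢyᵢ / (Σxᵢ² + σ²/τ²).
Σxᵢyᵢ = 1·3 + 1·4 + 2·11 = 29; Σxᵢ² = 6; σ²/τ² = 1.
β̂_MAP = 29 / (6 + 1) = 29/7 ≈ 4.143.

β̂_MAP = 4.143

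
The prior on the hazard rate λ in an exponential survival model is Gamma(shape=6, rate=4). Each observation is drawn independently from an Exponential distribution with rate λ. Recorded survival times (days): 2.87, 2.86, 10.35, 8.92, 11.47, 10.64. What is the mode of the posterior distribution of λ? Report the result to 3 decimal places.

The Exponential(rate=λ) likelihood is ∝ λ^n e^(−λΣtᵢ). Here n = 6 and Σtᵢ = 2.87 + 2.86 + 10.35 + 8.92 + 11.47 + 10.64 = 47.11.
Posterior ∝ λ^5e^(−4λ) · λ^6e^(−47.11λ) = λ^11e^(−51.11λ), i.e. Gamma(12, 51.11).
Mode = (a−1)/b = 11/51.11 ≈ 0.215.

λ̂_MAP = 0.215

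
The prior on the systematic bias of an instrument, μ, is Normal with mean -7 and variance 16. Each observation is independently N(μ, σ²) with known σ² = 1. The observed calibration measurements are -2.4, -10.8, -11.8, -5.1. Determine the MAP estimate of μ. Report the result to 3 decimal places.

μ̂_MAP = -7.517

n = 4; x̄ = ((-2.4) + (-10.8) + (-11.8) + (-5.1))/4 = -30.1/4 = -7.525.
For a Normal prior and Normal likelihood with known variance, the posterior is Normal; its mode equals its mean, the precision-weighted average.
Prior precision 1/σ₀² = 1/16 = 0.0625; data precision n/σ² = 4/1 = 4.
μ̂ = (0.0625·(-7) + 4·(-7.525)) / (0.0625 + 4) = (-30.5375)/4.0625 = -2443/325 ≈ -7.517.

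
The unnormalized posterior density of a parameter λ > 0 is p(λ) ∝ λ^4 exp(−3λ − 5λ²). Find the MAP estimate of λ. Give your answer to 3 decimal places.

ℓ'(λ) = 4/λ − 3 − 10λ. Setting this to zero and multiplying by λ: 10λ² + 3λ − 4 = 0.
λ = (−3 + √(3² + 4·10·4)) / (2·10) = (−3 + √169) / 20 = (−3 + 13)/20 = 1/2.
ℓ''(λ) = −4/λ² − 10 < 0, confirming a maximum.

λ̂_MAP = 0.500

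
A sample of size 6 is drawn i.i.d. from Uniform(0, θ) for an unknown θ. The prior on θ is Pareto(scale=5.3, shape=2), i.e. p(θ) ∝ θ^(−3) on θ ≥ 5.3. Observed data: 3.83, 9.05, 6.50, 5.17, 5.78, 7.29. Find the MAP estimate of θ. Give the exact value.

The Uniform(0, θ) likelihood is θ^(−n) for θ ≥ max(xᵢ), zero otherwise. Here max(xᵢ) = 9.05.
Posterior ∝ θ^(−3) · θ^(−6) = θ^(−9) on θ ≥ max(5.3, 9.05) = 9.05.
This density is strictly decreasing in θ, so the posterior mode lies at the lower boundary of the support.

θ̂_MAP = 9.05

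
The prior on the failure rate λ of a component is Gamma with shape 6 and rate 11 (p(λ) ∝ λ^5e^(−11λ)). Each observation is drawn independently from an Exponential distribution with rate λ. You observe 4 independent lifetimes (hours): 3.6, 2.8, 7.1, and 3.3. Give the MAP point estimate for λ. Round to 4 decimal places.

The Exponential(rate=λ) likelihood is ∝ λ^n e^(−λΣtᵢ). Here n = 4 and Σtᵢ = 3.6 + 2.8 + 7.1 + 3.3 = 16.8.
Posterior ∝ λ^5e^(−11λ) · λ^4e^(−16.8λ) = λ^9e^(−27.8λ), i.e. Gamma(10, 27.8).
Mode = (a−1)/b = 9/27.8 ≈ 0.3237.

λ̂_MAP = 0.3237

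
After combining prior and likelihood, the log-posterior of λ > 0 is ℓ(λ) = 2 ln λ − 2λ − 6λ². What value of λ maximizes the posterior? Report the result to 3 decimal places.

ℓ'(λ) = 2/λ − 2 − 12λ. Setting this to zero and multiplying by λ: 12λ² + 2λ − 2 = 0.
λ = (−2 + √(2² + 4·12·2)) / (2·12) = (−2 + √100) / 24 = (−2 + 10)/24 = 1/3.
ℓ''(λ) = −2/λ² − 12 < 0, confirming a maximum.

λ̂_MAP = 0.333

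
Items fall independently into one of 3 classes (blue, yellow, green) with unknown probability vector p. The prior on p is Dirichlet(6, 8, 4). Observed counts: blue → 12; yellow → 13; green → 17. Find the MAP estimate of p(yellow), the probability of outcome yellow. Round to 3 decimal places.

MAP estimate of p(yellow) = 0.351

The posterior is Dirichlet(αᵢ + nᵢ) = Dirichlet(18, 21, 21).
For a Dirichlet(a₁,…,a_K) with all aᵢ > 1, the mode has j-th component (aⱼ − 1)/(Σaᵢ − K).
Here Σaᵢ = 60 and K = 3, so p(yellow) = (21 − 1)/(60 − 3) = 20/57 ≈ 0.351.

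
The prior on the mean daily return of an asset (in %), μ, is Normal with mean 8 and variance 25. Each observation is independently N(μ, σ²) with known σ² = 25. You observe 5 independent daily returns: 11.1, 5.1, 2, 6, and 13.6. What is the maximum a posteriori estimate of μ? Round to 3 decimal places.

n = 5; x̄ = (11.1 + 5.1 + 2 + 6 + 13.6)/5 = 37.8/5 = 7.56.
For a Normal prior and Normal likelihood with known variance, the posterior is Normal; its mode equals its mean, the precision-weighted average.
Prior precision 1/σ₀² = 1/25 = 0.04; data precision n/σ² = 5/25 = 0.2.
μ̂ = (0.04·8 + 0.2·7.56) / (0.04 + 0.2) = 1.832/0.24 = 229/30 ≈ 7.633.

μ̂_MAP = 7.633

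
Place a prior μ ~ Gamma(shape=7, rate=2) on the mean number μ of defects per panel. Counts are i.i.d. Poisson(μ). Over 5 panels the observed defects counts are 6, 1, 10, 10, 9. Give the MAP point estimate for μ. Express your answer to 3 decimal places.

μ̂_MAP = 6.000

Σxᵢ = 6+1+10+10+9 = 36, with n = 5.
Posterior ∝ μ^6e^(−2μ) · μ^36e^(−5μ) = μ^42e^(−7μ), i.e. Gamma(shape=43, rate=7).
The mode of a Gamma(a, b) with a ≥ 1 (shape–rate) is (a−1)/b = 42/7 ≈ 6.000.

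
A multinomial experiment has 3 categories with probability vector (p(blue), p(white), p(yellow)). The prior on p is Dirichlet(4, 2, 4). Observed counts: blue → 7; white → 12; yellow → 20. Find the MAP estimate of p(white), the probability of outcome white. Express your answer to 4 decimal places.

The posterior is Dirichlet(αᵢ + nᵢ) = Dirichlet(11, 14, 24).
For a Dirichlet(a₁,…,a_K) with all aᵢ > 1, the mode has j-th component (aⱼ − 1)/(Σaᵢ − K).
Here Σaᵢ = 49 and K = 3, so p(white) = (14 − 1)/(49 − 3) = 13/46 ≈ 0.2826.

MAP estimate of p(white) = 0.2826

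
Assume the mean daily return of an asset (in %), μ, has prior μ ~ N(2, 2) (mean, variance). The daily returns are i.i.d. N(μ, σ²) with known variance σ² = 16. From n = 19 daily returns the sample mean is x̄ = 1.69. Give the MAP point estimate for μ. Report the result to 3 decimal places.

n = 19, x̄ = 1.69.
For a Normal prior and Normal likelihood with known variance, the posterior is Normal; its mode equals its mean, the precision-weighted average.
Prior precision 1/σ₀² = 1/2 = 0.5; data precision n/σ² = 19/16 = 1.1875.
μ̂ = (0.5·2 + 1.1875·1.69) / (0.5 + 1.1875) = 3.006875/1.6875 = 4811/2700 ≈ 1.782.

μ̂_MAP = 1.782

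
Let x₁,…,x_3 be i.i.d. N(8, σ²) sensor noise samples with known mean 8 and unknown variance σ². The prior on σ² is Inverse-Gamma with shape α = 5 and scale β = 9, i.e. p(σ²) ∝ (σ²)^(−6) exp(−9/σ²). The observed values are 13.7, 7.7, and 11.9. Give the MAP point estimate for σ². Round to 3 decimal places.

Sum of squared deviations about the known mean: SS = (13.7−8)² + (7.7−8)² + (11.9−8)² = 47.79.
The Normal likelihood contributes (σ²)^(−n/2) exp(−SS/(2σ²)), so the posterior is Inverse-Gamma(α + n/2, β + SS/2) = Inverse-Gamma(6.5, 32.895).
The mode of Inverse-Gamma(a, b) is b/(a+1) = 32.895/7.5 ≈ 4.386.

σ̂²_MAP = 4.386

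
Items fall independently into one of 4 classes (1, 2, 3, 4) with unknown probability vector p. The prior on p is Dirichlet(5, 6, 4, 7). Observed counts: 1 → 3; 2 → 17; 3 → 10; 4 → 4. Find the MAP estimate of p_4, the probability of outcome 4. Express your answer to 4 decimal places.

MAP estimate: 0.1923

The posterior is Dirichlet(αᵢ + nᵢ) = Dirichlet(8, 23, 14, 11).
For a Dirichlet(a₁,…,a_K) with all aᵢ > 1, the mode has j-th component (aⱼ − 1)/(Σaᵢ − K).
Here Σaᵢ = 56 and K = 4, so p_4 = (11 − 1)/(56 − 4) = 10/52 ≈ 0.1923.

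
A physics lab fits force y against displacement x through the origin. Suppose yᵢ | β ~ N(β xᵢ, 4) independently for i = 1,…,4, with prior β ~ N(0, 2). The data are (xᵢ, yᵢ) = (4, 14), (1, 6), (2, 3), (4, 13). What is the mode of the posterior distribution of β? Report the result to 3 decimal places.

β̂_MAP = 3.077

log p(β | y) = −Σ(yᵢ − βxᵢ)²/(2·4) − β²/(2·2) + const.
Setting the derivative to zero: Σxᵢ(yᵢ − βxᵢ)/4 − β/2 = 0, so β = Σxᵢyᵢ / (Σxᵢ² + σ²/τ²).
Σxᵢyᵢ = 4·14 + 1·6 + 2·3 + 4·13 = 120; Σxᵢ² = 37; σ²/τ² = 2.
β̂_MAP = 120 / (37 + 2) = 120/39 ≈ 3.077.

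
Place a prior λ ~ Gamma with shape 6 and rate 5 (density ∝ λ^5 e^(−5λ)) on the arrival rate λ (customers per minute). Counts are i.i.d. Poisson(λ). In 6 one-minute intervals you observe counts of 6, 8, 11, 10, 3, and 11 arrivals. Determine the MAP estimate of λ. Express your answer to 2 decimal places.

λ̂_MAP = 4.91

Σxᵢ = 6+8+11+10+3+11 = 49, with n = 6.
Posterior ∝ λ^5e^(−5λ) · λ^49e^(−6λ) = λ^54e^(−11λ), i.e. Gamma(shape=55, rate=11).
The mode of a Gamma(a, b) with a ≥ 1 (shape–rate) is (a−1)/b = 54/11 ≈ 4.91.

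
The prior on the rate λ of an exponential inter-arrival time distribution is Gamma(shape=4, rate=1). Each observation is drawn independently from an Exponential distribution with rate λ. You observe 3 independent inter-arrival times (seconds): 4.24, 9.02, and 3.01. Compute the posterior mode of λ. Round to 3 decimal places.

λ̂_MAP = 0.347

The Exponential(rate=λ) likelihood is ∝ λ^n e^(−λΣtᵢ). Here n = 3 and Σtᵢ = 4.24 + 9.02 + 3.01 = 16.27.
Posterior ∝ λ^3e^(−1λ) · λ^3e^(−16.27λ) = λ^6e^(−17.27λ), i.e. Gamma(7, 17.27).
Mode = (a−1)/b = 6/17.27 ≈ 0.347.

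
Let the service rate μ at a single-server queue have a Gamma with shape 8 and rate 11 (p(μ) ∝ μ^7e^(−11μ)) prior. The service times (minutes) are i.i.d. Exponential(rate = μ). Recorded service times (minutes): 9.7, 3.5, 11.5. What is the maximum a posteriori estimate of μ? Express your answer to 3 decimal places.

The Exponential(rate=μ) likelihood is ∝ μ^n e^(−μΣtᵢ). Here n = 3 and Σtᵢ = 9.7 + 3.5 + 11.5 = 24.7.
Posterior ∝ μ^7e^(−11μ) · μ^3e^(−24.7μ) = μ^10e^(−35.7μ), i.e. Gamma(11, 35.7).
Mode = (a−1)/b = 10/35.7 ≈ 0.280.

μ̂_MAP = 0.280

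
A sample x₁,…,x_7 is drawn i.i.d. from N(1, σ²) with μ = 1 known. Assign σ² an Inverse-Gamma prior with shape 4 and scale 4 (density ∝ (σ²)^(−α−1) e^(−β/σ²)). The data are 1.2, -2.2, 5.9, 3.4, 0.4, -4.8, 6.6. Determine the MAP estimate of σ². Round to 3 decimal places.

Sum of squared deviations about the known mean: SS = (1.2−1)² + (-2.2−1)² + (5.9−1)² + (3.4−1)² + (0.4−1)² + (-4.8−1)² + (6.6−1)² = 105.41.
The Normal likelihood contributes (σ²)^(−n/2) exp(−SS/(2σ²)), so the posterior is Inverse-Gamma(α + n/2, β + SS/2) = Inverse-Gamma(7.5, 56.705).
The mode of Inverse-Gamma(a, b) is b/(a+1) = 56.705/8.5 ≈ 6.671.

σ̂²_MAP = 6.671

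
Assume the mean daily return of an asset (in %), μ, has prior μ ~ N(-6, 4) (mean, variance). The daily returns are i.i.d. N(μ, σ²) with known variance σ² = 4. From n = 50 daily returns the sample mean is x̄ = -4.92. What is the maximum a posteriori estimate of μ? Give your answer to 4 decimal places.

μ̂_MAP = -4.9412

n = 50, x̄ = -4.92.
For a Normal prior and Normal likelihood with known variance, the posterior is Normal; its mode equals its mean, the precision-weighted average.
Prior precision 1/σ₀² = 1/4 = 0.25; data precision n/σ² = 50/4 = 12.5.
μ̂ = (0.25·(-6) + 12.5·(-4.92)) / (0.25 + 12.5) = (-63)/12.75 = -84/17 ≈ -4.9412.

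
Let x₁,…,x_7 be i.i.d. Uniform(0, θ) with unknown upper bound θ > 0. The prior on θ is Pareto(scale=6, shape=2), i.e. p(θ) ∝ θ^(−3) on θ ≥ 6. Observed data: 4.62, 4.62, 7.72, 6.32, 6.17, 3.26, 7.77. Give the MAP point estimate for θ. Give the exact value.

θ̂_MAP = 7.77

The Uniform(0, θ) likelihood is θ^(−n) for θ ≥ max(xᵢ), zero otherwise. Here max(xᵢ) = 7.77.
Posterior ∝ θ^(−3) · θ^(−7) = θ^(−10) on θ ≥ max(6, 7.77) = 7.77.
This density is strictly decreasing in θ, so the posterior mode lies at the lower boundary of the support.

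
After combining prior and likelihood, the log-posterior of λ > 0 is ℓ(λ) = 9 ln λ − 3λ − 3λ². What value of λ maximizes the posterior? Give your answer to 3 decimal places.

ℓ'(λ) = 9/λ − 3 − 6λ. Setting this to zero and multiplying by λ: 6λ² + 3λ − 9 = 0.
λ = (−3 + √(3² + 4·6·9)) / (2·6) = (−3 + √225) / 12 = (−3 + 15)/12 = 1.
ℓ''(λ) = −9/λ² − 6 < 0, confirming a maximum.

λ̂_MAP = 1.000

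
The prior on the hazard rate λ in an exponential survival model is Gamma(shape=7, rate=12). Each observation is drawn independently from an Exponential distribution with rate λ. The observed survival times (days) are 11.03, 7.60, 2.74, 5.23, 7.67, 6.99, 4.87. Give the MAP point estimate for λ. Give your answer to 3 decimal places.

λ̂_MAP = 0.224

The Exponential(rate=λ) likelihood is ∝ λ^n e^(−λΣtᵢ). Here n = 7 and Σtᵢ = 11.03 + 7.60 + 2.74 + 5.23 + 7.67 + 6.99 + 4.87 = 46.13.
Posterior ∝ λ^6e^(−12λ) · λ^7e^(−46.13λ) = λ^13e^(−58.13λ), i.e. Gamma(14, 58.13).
Mode = (a−1)/b = 13/58.13 ≈ 0.224.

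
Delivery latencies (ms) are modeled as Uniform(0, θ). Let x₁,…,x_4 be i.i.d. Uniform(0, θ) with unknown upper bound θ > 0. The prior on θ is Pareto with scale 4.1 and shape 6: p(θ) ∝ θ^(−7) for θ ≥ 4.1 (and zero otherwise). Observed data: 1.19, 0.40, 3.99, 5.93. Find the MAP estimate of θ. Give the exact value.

θ̂_MAP = 5.93

The Uniform(0, θ) likelihood is θ^(−n) for θ ≥ max(xᵢ), zero otherwise. Here max(xᵢ) = 5.93.
Posterior ∝ θ^(−7) · θ^(−4) = θ^(−11) on θ ≥ max(4.1, 5.93) = 5.93.
This density is strictly decreasing in θ, so the posterior mode lies at the lower boundary of the support.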